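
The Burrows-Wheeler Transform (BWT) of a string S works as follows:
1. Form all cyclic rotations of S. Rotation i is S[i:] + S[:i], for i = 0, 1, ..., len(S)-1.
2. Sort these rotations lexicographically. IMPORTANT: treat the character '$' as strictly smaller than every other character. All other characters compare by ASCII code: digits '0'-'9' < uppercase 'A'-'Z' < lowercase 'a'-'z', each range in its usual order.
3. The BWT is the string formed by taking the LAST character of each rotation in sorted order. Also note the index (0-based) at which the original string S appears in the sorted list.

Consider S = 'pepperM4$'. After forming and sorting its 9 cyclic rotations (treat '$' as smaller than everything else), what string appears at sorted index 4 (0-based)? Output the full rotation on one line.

Answer: erM4$pepp

Derivation:
All 9 rotations (rotation i = S[i:]+S[:i]):
  rot[0] = pepperM4$
  rot[1] = epperM4$p
  rot[2] = pperM4$pe
  rot[3] = perM4$pep
  rot[4] = erM4$pepp
  rot[5] = rM4$peppe
  rot[6] = M4$pepper
  rot[7] = 4$pepperM
  rot[8] = $pepperM4
Sorted (with $ < everything):
  sorted[0] = $pepperM4
  sorted[1] = 4$pepperM
  sorted[2] = M4$pepper
  sorted[3] = epperM4$p
  sorted[4] = erM4$pepp
  sorted[5] = pepperM4$
  sorted[6] = perM4$pep
  sorted[7] = pperM4$pe
  sorted[8] = rM4$peppe
sorted[4] = erM4$pepp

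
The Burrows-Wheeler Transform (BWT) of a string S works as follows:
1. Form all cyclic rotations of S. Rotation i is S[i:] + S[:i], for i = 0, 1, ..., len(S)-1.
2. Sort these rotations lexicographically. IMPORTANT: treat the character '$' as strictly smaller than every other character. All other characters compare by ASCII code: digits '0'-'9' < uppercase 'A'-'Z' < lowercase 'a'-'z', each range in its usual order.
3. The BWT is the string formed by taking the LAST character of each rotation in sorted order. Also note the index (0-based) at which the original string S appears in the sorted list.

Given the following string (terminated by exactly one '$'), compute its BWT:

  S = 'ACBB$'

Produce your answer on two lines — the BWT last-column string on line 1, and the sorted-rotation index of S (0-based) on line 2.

All 5 rotations (rotation i = S[i:]+S[:i]):
  rot[0] = ACBB$
  rot[1] = CBB$A
  rot[2] = BB$AC
  rot[3] = B$ACB
  rot[4] = $ACBB
Sorted (with $ < everything):
  sorted[0] = $ACBB  (last char: 'B')
  sorted[1] = ACBB$  (last char: '$')
  sorted[2] = B$ACB  (last char: 'B')
  sorted[3] = BB$AC  (last char: 'C')
  sorted[4] = CBB$A  (last char: 'A')
Last column: B$BCA
Original string S is at sorted index 1

Answer: B$BCA
1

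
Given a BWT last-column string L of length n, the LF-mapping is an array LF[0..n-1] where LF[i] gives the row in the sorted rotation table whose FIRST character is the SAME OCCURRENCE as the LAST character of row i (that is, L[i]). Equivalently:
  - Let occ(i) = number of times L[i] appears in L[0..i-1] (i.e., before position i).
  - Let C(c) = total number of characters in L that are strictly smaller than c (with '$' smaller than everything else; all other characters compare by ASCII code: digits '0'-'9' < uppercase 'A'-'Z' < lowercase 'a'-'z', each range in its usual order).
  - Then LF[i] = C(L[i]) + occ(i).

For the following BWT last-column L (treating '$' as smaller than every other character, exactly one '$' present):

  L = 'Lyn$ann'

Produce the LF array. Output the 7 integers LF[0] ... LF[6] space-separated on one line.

Answer: 1 6 3 0 2 4 5

Derivation:
Char counts: '$':1, 'L':1, 'a':1, 'n':3, 'y':1
C (first-col start): C('$')=0, C('L')=1, C('a')=2, C('n')=3, C('y')=6
L[0]='L': occ=0, LF[0]=C('L')+0=1+0=1
L[1]='y': occ=0, LF[1]=C('y')+0=6+0=6
L[2]='n': occ=0, LF[2]=C('n')+0=3+0=3
L[3]='$': occ=0, LF[3]=C('$')+0=0+0=0
L[4]='a': occ=0, LF[4]=C('a')+0=2+0=2
L[5]='n': occ=1, LF[5]=C('n')+1=3+1=4
L[6]='n': occ=2, LF[6]=C('n')+2=3+2=5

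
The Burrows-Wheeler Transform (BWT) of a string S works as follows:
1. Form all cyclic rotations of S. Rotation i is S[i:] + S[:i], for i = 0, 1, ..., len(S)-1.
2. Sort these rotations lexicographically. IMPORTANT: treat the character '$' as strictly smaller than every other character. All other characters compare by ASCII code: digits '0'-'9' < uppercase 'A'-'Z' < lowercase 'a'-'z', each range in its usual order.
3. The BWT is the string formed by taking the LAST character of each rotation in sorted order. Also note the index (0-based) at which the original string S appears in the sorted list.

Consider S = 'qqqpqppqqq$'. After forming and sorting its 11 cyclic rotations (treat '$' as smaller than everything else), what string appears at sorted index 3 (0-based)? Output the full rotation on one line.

All 11 rotations (rotation i = S[i:]+S[:i]):
  rot[0] = qqqpqppqqq$
  rot[1] = qqpqppqqq$q
  rot[2] = qpqppqqq$qq
  rot[3] = pqppqqq$qqq
  rot[4] = qppqqq$qqqp
  rot[5] = ppqqq$qqqpq
  rot[6] = pqqq$qqqpqp
  rot[7] = qqq$qqqpqpp
  rot[8] = qq$qqqpqppq
  rot[9] = q$qqqpqppqq
  rot[10] = $qqqpqppqqq
Sorted (with $ < everything):
  sorted[0] = $qqqpqppqqq
  sorted[1] = ppqqq$qqqpq
  sorted[2] = pqppqqq$qqq
  sorted[3] = pqqq$qqqpqp
  sorted[4] = q$qqqpqppqq
  sorted[5] = qppqqq$qqqp
  sorted[6] = qpqppqqq$qq
  sorted[7] = qq$qqqpqppq
  sorted[8] = qqpqppqqq$q
  sorted[9] = qqq$qqqpqpp
  sorted[10] = qqqpqppqqq$
sorted[3] = pqqq$qqqpqp

Answer: pqqq$qqqpqp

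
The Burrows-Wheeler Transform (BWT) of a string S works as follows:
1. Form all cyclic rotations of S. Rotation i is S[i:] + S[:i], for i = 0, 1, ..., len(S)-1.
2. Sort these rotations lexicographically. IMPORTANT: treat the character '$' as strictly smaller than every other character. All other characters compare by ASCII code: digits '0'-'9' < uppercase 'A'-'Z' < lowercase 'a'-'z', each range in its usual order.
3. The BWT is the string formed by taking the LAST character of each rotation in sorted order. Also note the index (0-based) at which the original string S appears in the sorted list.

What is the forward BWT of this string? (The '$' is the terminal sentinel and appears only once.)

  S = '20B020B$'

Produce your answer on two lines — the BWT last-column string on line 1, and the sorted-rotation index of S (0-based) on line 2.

Answer: BB220$00
5

Derivation:
All 8 rotations (rotation i = S[i:]+S[:i]):
  rot[0] = 20B020B$
  rot[1] = 0B020B$2
  rot[2] = B020B$20
  rot[3] = 020B$20B
  rot[4] = 20B$20B0
  rot[5] = 0B$20B02
  rot[6] = B$20B020
  rot[7] = $20B020B
Sorted (with $ < everything):
  sorted[0] = $20B020B  (last char: 'B')
  sorted[1] = 020B$20B  (last char: 'B')
  sorted[2] = 0B$20B02  (last char: '2')
  sorted[3] = 0B020B$2  (last char: '2')
  sorted[4] = 20B$20B0  (last char: '0')
  sorted[5] = 20B020B$  (last char: '$')
  sorted[6] = B$20B020  (last char: '0')
  sorted[7] = B020B$20  (last char: '0')
Last column: BB220$00
Original string S is at sorted index 5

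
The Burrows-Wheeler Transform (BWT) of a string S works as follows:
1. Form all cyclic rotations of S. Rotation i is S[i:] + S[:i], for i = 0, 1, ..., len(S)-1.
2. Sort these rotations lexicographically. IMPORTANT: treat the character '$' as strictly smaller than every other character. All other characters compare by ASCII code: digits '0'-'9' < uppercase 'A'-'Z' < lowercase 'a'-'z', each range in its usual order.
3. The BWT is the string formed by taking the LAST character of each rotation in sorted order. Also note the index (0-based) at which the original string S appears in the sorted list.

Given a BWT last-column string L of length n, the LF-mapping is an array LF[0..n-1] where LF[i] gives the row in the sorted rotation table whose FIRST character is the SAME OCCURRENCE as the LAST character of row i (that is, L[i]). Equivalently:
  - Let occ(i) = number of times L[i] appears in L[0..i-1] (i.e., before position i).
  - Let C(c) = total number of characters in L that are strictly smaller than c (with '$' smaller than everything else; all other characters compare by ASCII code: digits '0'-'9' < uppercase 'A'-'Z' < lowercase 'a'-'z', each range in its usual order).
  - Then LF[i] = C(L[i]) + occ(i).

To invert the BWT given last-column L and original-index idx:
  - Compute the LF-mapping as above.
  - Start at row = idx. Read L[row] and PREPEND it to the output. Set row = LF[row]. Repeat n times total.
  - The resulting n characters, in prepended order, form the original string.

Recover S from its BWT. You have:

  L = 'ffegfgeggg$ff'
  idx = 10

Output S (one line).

Answer: gfggffeefggf$

Derivation:
LF mapping: 3 4 1 8 5 9 2 10 11 12 0 6 7
Walk LF starting at row 10, prepending L[row]:
  step 1: row=10, L[10]='$', prepend. Next row=LF[10]=0
  step 2: row=0, L[0]='f', prepend. Next row=LF[0]=3
  step 3: row=3, L[3]='g', prepend. Next row=LF[3]=8
  step 4: row=8, L[8]='g', prepend. Next row=LF[8]=11
  step 5: row=11, L[11]='f', prepend. Next row=LF[11]=6
  step 6: row=6, L[6]='e', prepend. Next row=LF[6]=2
  step 7: row=2, L[2]='e', prepend. Next row=LF[2]=1
  step 8: row=1, L[1]='f', prepend. Next row=LF[1]=4
  step 9: row=4, L[4]='f', prepend. Next row=LF[4]=5
  step 10: row=5, L[5]='g', prepend. Next row=LF[5]=9
  step 11: row=9, L[9]='g', prepend. Next row=LF[9]=12
  step 12: row=12, L[12]='f', prepend. Next row=LF[12]=7
  step 13: row=7, L[7]='g', prepend. Next row=LF[7]=10
Reversed output: gfggffeefggf$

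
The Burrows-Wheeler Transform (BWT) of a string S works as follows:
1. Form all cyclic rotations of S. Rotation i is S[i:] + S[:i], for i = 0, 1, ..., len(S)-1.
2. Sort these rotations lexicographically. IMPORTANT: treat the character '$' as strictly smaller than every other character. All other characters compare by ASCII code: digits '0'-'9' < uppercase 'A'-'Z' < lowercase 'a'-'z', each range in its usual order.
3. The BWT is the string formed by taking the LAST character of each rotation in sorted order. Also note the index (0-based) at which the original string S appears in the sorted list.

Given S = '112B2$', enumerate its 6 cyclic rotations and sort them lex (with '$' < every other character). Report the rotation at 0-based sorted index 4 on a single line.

Answer: 2B2$11

Derivation:
All 6 rotations (rotation i = S[i:]+S[:i]):
  rot[0] = 112B2$
  rot[1] = 12B2$1
  rot[2] = 2B2$11
  rot[3] = B2$112
  rot[4] = 2$112B
  rot[5] = $112B2
Sorted (with $ < everything):
  sorted[0] = $112B2
  sorted[1] = 112B2$
  sorted[2] = 12B2$1
  sorted[3] = 2$112B
  sorted[4] = 2B2$11
  sorted[5] = B2$112
sorted[4] = 2B2$11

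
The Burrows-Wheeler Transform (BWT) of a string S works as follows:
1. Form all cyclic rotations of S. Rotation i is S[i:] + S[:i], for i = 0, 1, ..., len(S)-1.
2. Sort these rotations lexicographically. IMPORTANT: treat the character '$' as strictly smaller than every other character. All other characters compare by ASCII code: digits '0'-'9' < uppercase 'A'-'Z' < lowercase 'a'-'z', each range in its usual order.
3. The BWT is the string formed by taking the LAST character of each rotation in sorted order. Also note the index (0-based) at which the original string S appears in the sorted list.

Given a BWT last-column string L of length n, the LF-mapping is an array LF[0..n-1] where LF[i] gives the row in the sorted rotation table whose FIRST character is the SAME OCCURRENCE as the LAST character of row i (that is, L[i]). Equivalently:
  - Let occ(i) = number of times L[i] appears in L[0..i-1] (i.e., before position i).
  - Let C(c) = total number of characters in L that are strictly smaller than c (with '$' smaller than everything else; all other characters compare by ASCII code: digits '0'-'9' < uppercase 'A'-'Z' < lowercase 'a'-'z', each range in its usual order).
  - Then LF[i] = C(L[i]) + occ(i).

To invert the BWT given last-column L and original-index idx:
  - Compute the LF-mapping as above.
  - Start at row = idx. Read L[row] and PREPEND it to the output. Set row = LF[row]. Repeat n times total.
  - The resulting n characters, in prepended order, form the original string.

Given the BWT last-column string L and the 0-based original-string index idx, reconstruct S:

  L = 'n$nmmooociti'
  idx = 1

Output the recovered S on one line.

LF mapping: 6 0 7 4 5 8 9 10 1 2 11 3
Walk LF starting at row 1, prepending L[row]:
  step 1: row=1, L[1]='$', prepend. Next row=LF[1]=0
  step 2: row=0, L[0]='n', prepend. Next row=LF[0]=6
  step 3: row=6, L[6]='o', prepend. Next row=LF[6]=9
  step 4: row=9, L[9]='i', prepend. Next row=LF[9]=2
  step 5: row=2, L[2]='n', prepend. Next row=LF[2]=7
  step 6: row=7, L[7]='o', prepend. Next row=LF[7]=10
  step 7: row=10, L[10]='t', prepend. Next row=LF[10]=11
  step 8: row=11, L[11]='i', prepend. Next row=LF[11]=3
  step 9: row=3, L[3]='m', prepend. Next row=LF[3]=4
  step 10: row=4, L[4]='m', prepend. Next row=LF[4]=5
  step 11: row=5, L[5]='o', prepend. Next row=LF[5]=8
  step 12: row=8, L[8]='c', prepend. Next row=LF[8]=1
Reversed output: commitonion$

Answer: commitonion$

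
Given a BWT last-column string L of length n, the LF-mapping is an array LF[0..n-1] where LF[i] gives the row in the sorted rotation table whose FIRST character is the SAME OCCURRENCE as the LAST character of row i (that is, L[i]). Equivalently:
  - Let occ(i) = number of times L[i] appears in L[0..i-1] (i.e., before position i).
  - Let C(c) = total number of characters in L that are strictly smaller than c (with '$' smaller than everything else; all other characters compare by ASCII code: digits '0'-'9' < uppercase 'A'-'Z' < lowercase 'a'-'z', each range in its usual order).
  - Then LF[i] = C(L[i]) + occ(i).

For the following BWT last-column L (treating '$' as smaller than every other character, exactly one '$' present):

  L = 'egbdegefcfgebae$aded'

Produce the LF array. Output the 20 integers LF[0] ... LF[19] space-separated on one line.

Char counts: '$':1, 'a':2, 'b':2, 'c':1, 'd':3, 'e':6, 'f':2, 'g':3
C (first-col start): C('$')=0, C('a')=1, C('b')=3, C('c')=5, C('d')=6, C('e')=9, C('f')=15, C('g')=17
L[0]='e': occ=0, LF[0]=C('e')+0=9+0=9
L[1]='g': occ=0, LF[1]=C('g')+0=17+0=17
L[2]='b': occ=0, LF[2]=C('b')+0=3+0=3
L[3]='d': occ=0, LF[3]=C('d')+0=6+0=6
L[4]='e': occ=1, LF[4]=C('e')+1=9+1=10
L[5]='g': occ=1, LF[5]=C('g')+1=17+1=18
L[6]='e': occ=2, LF[6]=C('e')+2=9+2=11
L[7]='f': occ=0, LF[7]=C('f')+0=15+0=15
L[8]='c': occ=0, LF[8]=C('c')+0=5+0=5
L[9]='f': occ=1, LF[9]=C('f')+1=15+1=16
L[10]='g': occ=2, LF[10]=C('g')+2=17+2=19
L[11]='e': occ=3, LF[11]=C('e')+3=9+3=12
L[12]='b': occ=1, LF[12]=C('b')+1=3+1=4
L[13]='a': occ=0, LF[13]=C('a')+0=1+0=1
L[14]='e': occ=4, LF[14]=C('e')+4=9+4=13
L[15]='$': occ=0, LF[15]=C('$')+0=0+0=0
L[16]='a': occ=1, LF[16]=C('a')+1=1+1=2
L[17]='d': occ=1, LF[17]=C('d')+1=6+1=7
L[18]='e': occ=5, LF[18]=C('e')+5=9+5=14
L[19]='d': occ=2, LF[19]=C('d')+2=6+2=8

Answer: 9 17 3 6 10 18 11 15 5 16 19 12 4 1 13 0 2 7 14 8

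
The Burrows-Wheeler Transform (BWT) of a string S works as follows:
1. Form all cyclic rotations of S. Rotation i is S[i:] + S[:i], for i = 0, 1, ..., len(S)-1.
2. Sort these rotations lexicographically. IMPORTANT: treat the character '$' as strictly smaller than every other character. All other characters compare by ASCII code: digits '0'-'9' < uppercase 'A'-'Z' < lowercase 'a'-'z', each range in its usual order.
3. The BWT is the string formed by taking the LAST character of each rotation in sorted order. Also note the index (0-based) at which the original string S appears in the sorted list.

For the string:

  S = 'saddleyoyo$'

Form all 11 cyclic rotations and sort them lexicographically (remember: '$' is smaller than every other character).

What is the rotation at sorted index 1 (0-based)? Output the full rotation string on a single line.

Answer: addleyoyo$s

Derivation:
All 11 rotations (rotation i = S[i:]+S[:i]):
  rot[0] = saddleyoyo$
  rot[1] = addleyoyo$s
  rot[2] = ddleyoyo$sa
  rot[3] = dleyoyo$sad
  rot[4] = leyoyo$sadd
  rot[5] = eyoyo$saddl
  rot[6] = yoyo$saddle
  rot[7] = oyo$saddley
  rot[8] = yo$saddleyo
  rot[9] = o$saddleyoy
  rot[10] = $saddleyoyo
Sorted (with $ < everything):
  sorted[0] = $saddleyoyo
  sorted[1] = addleyoyo$s
  sorted[2] = ddleyoyo$sa
  sorted[3] = dleyoyo$sad
  sorted[4] = eyoyo$saddl
  sorted[5] = leyoyo$sadd
  sorted[6] = o$saddleyoy
  sorted[7] = oyo$saddley
  sorted[8] = saddleyoyo$
  sorted[9] = yo$saddleyo
  sorted[10] = yoyo$saddle
sorted[1] = addleyoyo$s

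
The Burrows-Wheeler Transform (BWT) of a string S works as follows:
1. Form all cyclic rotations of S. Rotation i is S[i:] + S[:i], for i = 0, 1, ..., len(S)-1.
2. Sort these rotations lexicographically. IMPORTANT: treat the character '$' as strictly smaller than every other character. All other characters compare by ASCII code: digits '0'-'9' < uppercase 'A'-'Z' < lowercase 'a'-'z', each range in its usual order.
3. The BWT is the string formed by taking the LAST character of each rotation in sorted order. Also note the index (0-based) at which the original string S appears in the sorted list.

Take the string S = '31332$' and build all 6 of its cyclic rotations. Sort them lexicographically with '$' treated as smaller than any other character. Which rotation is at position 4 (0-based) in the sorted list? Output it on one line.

Answer: 32$313

Derivation:
All 6 rotations (rotation i = S[i:]+S[:i]):
  rot[0] = 31332$
  rot[1] = 1332$3
  rot[2] = 332$31
  rot[3] = 32$313
  rot[4] = 2$3133
  rot[5] = $31332
Sorted (with $ < everything):
  sorted[0] = $31332
  sorted[1] = 1332$3
  sorted[2] = 2$3133
  sorted[3] = 31332$
  sorted[4] = 32$313
  sorted[5] = 332$31
sorted[4] = 32$313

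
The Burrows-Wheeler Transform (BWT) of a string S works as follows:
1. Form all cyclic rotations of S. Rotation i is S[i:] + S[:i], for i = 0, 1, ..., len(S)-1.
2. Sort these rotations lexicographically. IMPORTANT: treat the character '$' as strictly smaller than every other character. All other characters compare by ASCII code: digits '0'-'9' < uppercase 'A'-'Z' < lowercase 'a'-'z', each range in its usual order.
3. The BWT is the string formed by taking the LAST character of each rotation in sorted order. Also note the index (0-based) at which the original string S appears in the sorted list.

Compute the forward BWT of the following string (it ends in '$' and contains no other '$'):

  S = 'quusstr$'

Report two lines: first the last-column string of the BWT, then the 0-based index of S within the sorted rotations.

Answer: r$tussuq
1

Derivation:
All 8 rotations (rotation i = S[i:]+S[:i]):
  rot[0] = quusstr$
  rot[1] = uusstr$q
  rot[2] = usstr$qu
  rot[3] = sstr$quu
  rot[4] = str$quus
  rot[5] = tr$quuss
  rot[6] = r$quusst
  rot[7] = $quusstr
Sorted (with $ < everything):
  sorted[0] = $quusstr  (last char: 'r')
  sorted[1] = quusstr$  (last char: '$')
  sorted[2] = r$quusst  (last char: 't')
  sorted[3] = sstr$quu  (last char: 'u')
  sorted[4] = str$quus  (last char: 's')
  sorted[5] = tr$quuss  (last char: 's')
  sorted[6] = usstr$qu  (last char: 'u')
  sorted[7] = uusstr$q  (last char: 'q')
Last column: r$tussuq
Original string S is at sorted index 1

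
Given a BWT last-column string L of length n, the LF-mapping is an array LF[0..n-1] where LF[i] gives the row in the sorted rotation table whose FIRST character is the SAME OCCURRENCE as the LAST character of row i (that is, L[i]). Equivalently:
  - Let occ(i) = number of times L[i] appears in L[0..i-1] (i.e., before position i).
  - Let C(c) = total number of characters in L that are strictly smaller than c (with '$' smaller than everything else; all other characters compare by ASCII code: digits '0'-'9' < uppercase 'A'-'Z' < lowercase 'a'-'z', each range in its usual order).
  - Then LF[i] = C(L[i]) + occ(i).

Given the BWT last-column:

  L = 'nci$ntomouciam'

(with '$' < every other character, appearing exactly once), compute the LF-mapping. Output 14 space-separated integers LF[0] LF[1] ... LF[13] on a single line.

Char counts: '$':1, 'a':1, 'c':2, 'i':2, 'm':2, 'n':2, 'o':2, 't':1, 'u':1
C (first-col start): C('$')=0, C('a')=1, C('c')=2, C('i')=4, C('m')=6, C('n')=8, C('o')=10, C('t')=12, C('u')=13
L[0]='n': occ=0, LF[0]=C('n')+0=8+0=8
L[1]='c': occ=0, LF[1]=C('c')+0=2+0=2
L[2]='i': occ=0, LF[2]=C('i')+0=4+0=4
L[3]='$': occ=0, LF[3]=C('$')+0=0+0=0
L[4]='n': occ=1, LF[4]=C('n')+1=8+1=9
L[5]='t': occ=0, LF[5]=C('t')+0=12+0=12
L[6]='o': occ=0, LF[6]=C('o')+0=10+0=10
L[7]='m': occ=0, LF[7]=C('m')+0=6+0=6
L[8]='o': occ=1, LF[8]=C('o')+1=10+1=11
L[9]='u': occ=0, LF[9]=C('u')+0=13+0=13
L[10]='c': occ=1, LF[10]=C('c')+1=2+1=3
L[11]='i': occ=1, LF[11]=C('i')+1=4+1=5
L[12]='a': occ=0, LF[12]=C('a')+0=1+0=1
L[13]='m': occ=1, LF[13]=C('m')+1=6+1=7

Answer: 8 2 4 0 9 12 10 6 11 13 3 5 1 7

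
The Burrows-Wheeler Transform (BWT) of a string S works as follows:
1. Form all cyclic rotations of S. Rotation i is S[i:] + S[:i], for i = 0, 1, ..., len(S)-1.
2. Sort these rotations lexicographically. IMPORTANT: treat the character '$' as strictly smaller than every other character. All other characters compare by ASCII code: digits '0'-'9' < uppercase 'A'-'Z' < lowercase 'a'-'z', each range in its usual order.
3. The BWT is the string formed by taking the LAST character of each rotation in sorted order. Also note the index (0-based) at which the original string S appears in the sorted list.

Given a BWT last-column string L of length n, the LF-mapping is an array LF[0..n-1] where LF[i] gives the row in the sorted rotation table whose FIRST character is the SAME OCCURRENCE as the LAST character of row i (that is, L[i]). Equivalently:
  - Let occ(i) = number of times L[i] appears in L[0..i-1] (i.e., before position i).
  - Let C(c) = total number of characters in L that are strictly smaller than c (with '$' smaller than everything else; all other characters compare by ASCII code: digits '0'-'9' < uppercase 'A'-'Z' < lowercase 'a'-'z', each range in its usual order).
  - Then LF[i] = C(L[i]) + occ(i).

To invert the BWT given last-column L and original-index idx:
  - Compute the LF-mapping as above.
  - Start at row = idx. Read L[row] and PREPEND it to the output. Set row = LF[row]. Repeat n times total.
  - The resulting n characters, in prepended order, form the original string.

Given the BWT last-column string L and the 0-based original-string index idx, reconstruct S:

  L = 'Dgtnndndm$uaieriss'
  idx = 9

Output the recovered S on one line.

Answer: misunderstandingD$

Derivation:
LF mapping: 1 6 16 10 11 3 12 4 9 0 17 2 7 5 13 8 14 15
Walk LF starting at row 9, prepending L[row]:
  step 1: row=9, L[9]='$', prepend. Next row=LF[9]=0
  step 2: row=0, L[0]='D', prepend. Next row=LF[0]=1
  step 3: row=1, L[1]='g', prepend. Next row=LF[1]=6
  step 4: row=6, L[6]='n', prepend. Next row=LF[6]=12
  step 5: row=12, L[12]='i', prepend. Next row=LF[12]=7
  step 6: row=7, L[7]='d', prepend. Next row=LF[7]=4
  step 7: row=4, L[4]='n', prepend. Next row=LF[4]=11
  step 8: row=11, L[11]='a', prepend. Next row=LF[11]=2
  step 9: row=2, L[2]='t', prepend. Next row=LF[2]=16
  step 10: row=16, L[16]='s', prepend. Next row=LF[16]=14
  step 11: row=14, L[14]='r', prepend. Next row=LF[14]=13
  step 12: row=13, L[13]='e', prepend. Next row=LF[13]=5
  step 13: row=5, L[5]='d', prepend. Next row=LF[5]=3
  step 14: row=3, L[3]='n', prepend. Next row=LF[3]=10
  step 15: row=10, L[10]='u', prepend. Next row=LF[10]=17
  step 16: row=17, L[17]='s', prepend. Next row=LF[17]=15
  step 17: row=15, L[15]='i', prepend. Next row=LF[15]=8
  step 18: row=8, L[8]='m', prepend. Next row=LF[8]=9
Reversed output: misunderstandingD$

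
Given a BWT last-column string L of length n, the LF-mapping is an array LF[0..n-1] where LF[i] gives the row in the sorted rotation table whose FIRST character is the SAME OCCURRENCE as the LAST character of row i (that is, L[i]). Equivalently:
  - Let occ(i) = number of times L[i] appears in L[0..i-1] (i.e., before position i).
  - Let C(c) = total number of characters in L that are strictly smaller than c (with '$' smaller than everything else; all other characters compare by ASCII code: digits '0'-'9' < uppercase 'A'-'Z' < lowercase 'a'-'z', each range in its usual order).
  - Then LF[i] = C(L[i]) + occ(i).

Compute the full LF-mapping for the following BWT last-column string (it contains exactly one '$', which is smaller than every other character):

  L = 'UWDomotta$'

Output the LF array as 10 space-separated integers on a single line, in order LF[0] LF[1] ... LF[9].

Char counts: '$':1, 'D':1, 'U':1, 'W':1, 'a':1, 'm':1, 'o':2, 't':2
C (first-col start): C('$')=0, C('D')=1, C('U')=2, C('W')=3, C('a')=4, C('m')=5, C('o')=6, C('t')=8
L[0]='U': occ=0, LF[0]=C('U')+0=2+0=2
L[1]='W': occ=0, LF[1]=C('W')+0=3+0=3
L[2]='D': occ=0, LF[2]=C('D')+0=1+0=1
L[3]='o': occ=0, LF[3]=C('o')+0=6+0=6
L[4]='m': occ=0, LF[4]=C('m')+0=5+0=5
L[5]='o': occ=1, LF[5]=C('o')+1=6+1=7
L[6]='t': occ=0, LF[6]=C('t')+0=8+0=8
L[7]='t': occ=1, LF[7]=C('t')+1=8+1=9
L[8]='a': occ=0, LF[8]=C('a')+0=4+0=4
L[9]='$': occ=0, LF[9]=C('$')+0=0+0=0

Answer: 2 3 1 6 5 7 8 9 4 0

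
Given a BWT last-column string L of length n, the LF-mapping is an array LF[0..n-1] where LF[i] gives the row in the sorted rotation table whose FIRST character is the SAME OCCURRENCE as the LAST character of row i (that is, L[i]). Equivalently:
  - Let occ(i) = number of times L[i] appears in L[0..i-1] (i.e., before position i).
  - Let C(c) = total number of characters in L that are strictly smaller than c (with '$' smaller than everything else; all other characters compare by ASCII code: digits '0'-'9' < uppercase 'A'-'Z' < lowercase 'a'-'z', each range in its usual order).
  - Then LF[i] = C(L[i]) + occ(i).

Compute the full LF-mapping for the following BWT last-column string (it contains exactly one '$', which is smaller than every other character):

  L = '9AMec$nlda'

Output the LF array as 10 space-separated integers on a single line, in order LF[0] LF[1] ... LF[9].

Answer: 1 2 3 7 5 0 9 8 6 4

Derivation:
Char counts: '$':1, '9':1, 'A':1, 'M':1, 'a':1, 'c':1, 'd':1, 'e':1, 'l':1, 'n':1
C (first-col start): C('$')=0, C('9')=1, C('A')=2, C('M')=3, C('a')=4, C('c')=5, C('d')=6, C('e')=7, C('l')=8, C('n')=9
L[0]='9': occ=0, LF[0]=C('9')+0=1+0=1
L[1]='A': occ=0, LF[1]=C('A')+0=2+0=2
L[2]='M': occ=0, LF[2]=C('M')+0=3+0=3
L[3]='e': occ=0, LF[3]=C('e')+0=7+0=7
L[4]='c': occ=0, LF[4]=C('c')+0=5+0=5
L[5]='$': occ=0, LF[5]=C('$')+0=0+0=0
L[6]='n': occ=0, LF[6]=C('n')+0=9+0=9
L[7]='l': occ=0, LF[7]=C('l')+0=8+0=8
L[8]='d': occ=0, LF[8]=C('d')+0=6+0=6
L[9]='a': occ=0, LF[9]=C('a')+0=4+0=4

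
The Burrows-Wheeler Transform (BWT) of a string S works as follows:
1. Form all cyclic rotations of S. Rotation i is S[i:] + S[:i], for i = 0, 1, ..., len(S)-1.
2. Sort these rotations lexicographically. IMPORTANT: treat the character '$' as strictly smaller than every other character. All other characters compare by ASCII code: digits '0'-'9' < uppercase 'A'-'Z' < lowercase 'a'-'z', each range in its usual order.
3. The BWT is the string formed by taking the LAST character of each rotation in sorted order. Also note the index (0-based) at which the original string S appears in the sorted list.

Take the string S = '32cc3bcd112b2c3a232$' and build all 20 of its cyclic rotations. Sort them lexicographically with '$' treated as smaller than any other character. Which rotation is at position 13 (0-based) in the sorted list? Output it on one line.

All 20 rotations (rotation i = S[i:]+S[:i]):
  rot[0] = 32cc3bcd112b2c3a232$
  rot[1] = 2cc3bcd112b2c3a232$3
  rot[2] = cc3bcd112b2c3a232$32
  rot[3] = c3bcd112b2c3a232$32c
  rot[4] = 3bcd112b2c3a232$32cc
  rot[5] = bcd112b2c3a232$32cc3
  rot[6] = cd112b2c3a232$32cc3b
  rot[7] = d112b2c3a232$32cc3bc
  rot[8] = 112b2c3a232$32cc3bcd
  rot[9] = 12b2c3a232$32cc3bcd1
  rot[10] = 2b2c3a232$32cc3bcd11
  rot[11] = b2c3a232$32cc3bcd112
  rot[12] = 2c3a232$32cc3bcd112b
  rot[13] = c3a232$32cc3bcd112b2
  rot[14] = 3a232$32cc3bcd112b2c
  rot[15] = a232$32cc3bcd112b2c3
  rot[16] = 232$32cc3bcd112b2c3a
  rot[17] = 32$32cc3bcd112b2c3a2
  rot[18] = 2$32cc3bcd112b2c3a23
  rot[19] = $32cc3bcd112b2c3a232
Sorted (with $ < everything):
  sorted[0] = $32cc3bcd112b2c3a232
  sorted[1] = 112b2c3a232$32cc3bcd
  sorted[2] = 12b2c3a232$32cc3bcd1
  sorted[3] = 2$32cc3bcd112b2c3a23
  sorted[4] = 232$32cc3bcd112b2c3a
  sorted[5] = 2b2c3a232$32cc3bcd11
  sorted[6] = 2c3a232$32cc3bcd112b
  sorted[7] = 2cc3bcd112b2c3a232$3
  sorted[8] = 32$32cc3bcd112b2c3a2
  sorted[9] = 32cc3bcd112b2c3a232$
  sorted[10] = 3a232$32cc3bcd112b2c
  sorted[11] = 3bcd112b2c3a232$32cc
  sorted[12] = a232$32cc3bcd112b2c3
  sorted[13] = b2c3a232$32cc3bcd112
  sorted[14] = bcd112b2c3a232$32cc3
  sorted[15] = c3a232$32cc3bcd112b2
  sorted[16] = c3bcd112b2c3a232$32c
  sorted[17] = cc3bcd112b2c3a232$32
  sorted[18] = cd112b2c3a232$32cc3b
  sorted[19] = d112b2c3a232$32cc3bc
sorted[13] = b2c3a232$32cc3bcd112

Answer: b2c3a232$32cc3bcd112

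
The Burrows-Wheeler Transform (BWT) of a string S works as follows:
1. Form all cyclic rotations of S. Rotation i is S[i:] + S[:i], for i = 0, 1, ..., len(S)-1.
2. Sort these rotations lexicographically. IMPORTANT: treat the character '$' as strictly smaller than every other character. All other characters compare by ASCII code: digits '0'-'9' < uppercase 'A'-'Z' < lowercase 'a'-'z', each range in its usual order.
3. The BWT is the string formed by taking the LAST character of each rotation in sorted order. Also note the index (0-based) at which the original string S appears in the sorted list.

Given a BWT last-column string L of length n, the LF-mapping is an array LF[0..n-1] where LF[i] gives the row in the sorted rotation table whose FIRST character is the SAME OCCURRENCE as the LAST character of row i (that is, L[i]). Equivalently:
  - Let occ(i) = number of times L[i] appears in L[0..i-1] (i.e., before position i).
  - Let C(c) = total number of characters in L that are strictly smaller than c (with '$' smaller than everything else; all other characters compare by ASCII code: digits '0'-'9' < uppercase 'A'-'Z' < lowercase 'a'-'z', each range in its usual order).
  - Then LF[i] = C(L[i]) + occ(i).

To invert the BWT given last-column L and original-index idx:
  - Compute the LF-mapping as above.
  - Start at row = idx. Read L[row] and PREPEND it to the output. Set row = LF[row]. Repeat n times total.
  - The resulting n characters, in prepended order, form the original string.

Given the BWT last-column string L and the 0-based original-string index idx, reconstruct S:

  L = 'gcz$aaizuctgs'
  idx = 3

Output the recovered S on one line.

Answer: cactuszigzag$

Derivation:
LF mapping: 5 3 11 0 1 2 7 12 10 4 9 6 8
Walk LF starting at row 3, prepending L[row]:
  step 1: row=3, L[3]='$', prepend. Next row=LF[3]=0
  step 2: row=0, L[0]='g', prepend. Next row=LF[0]=5
  step 3: row=5, L[5]='a', prepend. Next row=LF[5]=2
  step 4: row=2, L[2]='z', prepend. Next row=LF[2]=11
  step 5: row=11, L[11]='g', prepend. Next row=LF[11]=6
  step 6: row=6, L[6]='i', prepend. Next row=LF[6]=7
  step 7: row=7, L[7]='z', prepend. Next row=LF[7]=12
  step 8: row=12, L[12]='s', prepend. Next row=LF[12]=8
  step 9: row=8, L[8]='u', prepend. Next row=LF[8]=10
  step 10: row=10, L[10]='t', prepend. Next row=LF[10]=9
  step 11: row=9, L[9]='c', prepend. Next row=LF[9]=4
  step 12: row=4, L[4]='a', prepend. Next row=LF[4]=1
  step 13: row=1, L[1]='c', prepend. Next row=LF[1]=3
Reversed output: cactuszigzag$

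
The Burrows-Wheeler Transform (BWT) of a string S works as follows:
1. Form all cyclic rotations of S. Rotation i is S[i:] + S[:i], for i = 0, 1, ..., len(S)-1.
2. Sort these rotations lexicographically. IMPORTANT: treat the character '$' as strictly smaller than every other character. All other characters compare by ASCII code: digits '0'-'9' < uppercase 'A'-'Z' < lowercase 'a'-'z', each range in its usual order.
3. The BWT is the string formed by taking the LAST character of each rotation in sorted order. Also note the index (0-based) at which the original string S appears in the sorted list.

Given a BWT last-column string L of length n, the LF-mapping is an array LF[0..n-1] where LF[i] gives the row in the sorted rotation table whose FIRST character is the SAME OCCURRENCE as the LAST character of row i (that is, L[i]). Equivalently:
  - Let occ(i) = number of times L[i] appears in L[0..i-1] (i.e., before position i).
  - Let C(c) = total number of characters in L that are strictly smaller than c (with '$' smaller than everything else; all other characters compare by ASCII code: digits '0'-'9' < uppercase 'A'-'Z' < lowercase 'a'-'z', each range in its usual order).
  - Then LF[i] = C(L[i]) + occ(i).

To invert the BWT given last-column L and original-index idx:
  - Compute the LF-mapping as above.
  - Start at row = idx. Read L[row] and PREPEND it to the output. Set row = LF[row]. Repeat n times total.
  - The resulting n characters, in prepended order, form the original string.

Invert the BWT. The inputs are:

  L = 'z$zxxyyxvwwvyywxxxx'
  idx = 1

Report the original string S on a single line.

LF mapping: 17 0 18 6 7 13 14 8 1 3 4 2 15 16 5 9 10 11 12
Walk LF starting at row 1, prepending L[row]:
  step 1: row=1, L[1]='$', prepend. Next row=LF[1]=0
  step 2: row=0, L[0]='z', prepend. Next row=LF[0]=17
  step 3: row=17, L[17]='x', prepend. Next row=LF[17]=11
  step 4: row=11, L[11]='v', prepend. Next row=LF[11]=2
  step 5: row=2, L[2]='z', prepend. Next row=LF[2]=18
  step 6: row=18, L[18]='x', prepend. Next row=LF[18]=12
  step 7: row=12, L[12]='y', prepend. Next row=LF[12]=15
  step 8: row=15, L[15]='x', prepend. Next row=LF[15]=9
  step 9: row=9, L[9]='w', prepend. Next row=LF[9]=3
  step 10: row=3, L[3]='x', prepend. Next row=LF[3]=6
  step 11: row=6, L[6]='y', prepend. Next row=LF[6]=14
  step 12: row=14, L[14]='w', prepend. Next row=LF[14]=5
  step 13: row=5, L[5]='y', prepend. Next row=LF[5]=13
  step 14: row=13, L[13]='y', prepend. Next row=LF[13]=16
  step 15: row=16, L[16]='x', prepend. Next row=LF[16]=10
  step 16: row=10, L[10]='w', prepend. Next row=LF[10]=4
  step 17: row=4, L[4]='x', prepend. Next row=LF[4]=7
  step 18: row=7, L[7]='x', prepend. Next row=LF[7]=8
  step 19: row=8, L[8]='v', prepend. Next row=LF[8]=1
Reversed output: vxxwxyywyxwxyxzvxz$

Answer: vxxwxyywyxwxyxzvxz$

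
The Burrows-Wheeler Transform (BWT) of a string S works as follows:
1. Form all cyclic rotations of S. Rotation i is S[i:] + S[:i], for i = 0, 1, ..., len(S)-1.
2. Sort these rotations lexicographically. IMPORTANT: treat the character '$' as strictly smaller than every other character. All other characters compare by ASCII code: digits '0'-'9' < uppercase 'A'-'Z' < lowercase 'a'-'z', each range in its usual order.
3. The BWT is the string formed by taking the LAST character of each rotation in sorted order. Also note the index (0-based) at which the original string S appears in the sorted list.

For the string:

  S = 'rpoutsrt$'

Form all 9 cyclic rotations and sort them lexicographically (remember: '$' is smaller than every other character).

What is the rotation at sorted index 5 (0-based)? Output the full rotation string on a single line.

Answer: srt$rpout

Derivation:
All 9 rotations (rotation i = S[i:]+S[:i]):
  rot[0] = rpoutsrt$
  rot[1] = poutsrt$r
  rot[2] = outsrt$rp
  rot[3] = utsrt$rpo
  rot[4] = tsrt$rpou
  rot[5] = srt$rpout
  rot[6] = rt$rpouts
  rot[7] = t$rpoutsr
  rot[8] = $rpoutsrt
Sorted (with $ < everything):
  sorted[0] = $rpoutsrt
  sorted[1] = outsrt$rp
  sorted[2] = poutsrt$r
  sorted[3] = rpoutsrt$
  sorted[4] = rt$rpouts
  sorted[5] = srt$rpout
  sorted[6] = t$rpoutsr
  sorted[7] = tsrt$rpou
  sorted[8] = utsrt$rpo
sorted[5] = srt$rpout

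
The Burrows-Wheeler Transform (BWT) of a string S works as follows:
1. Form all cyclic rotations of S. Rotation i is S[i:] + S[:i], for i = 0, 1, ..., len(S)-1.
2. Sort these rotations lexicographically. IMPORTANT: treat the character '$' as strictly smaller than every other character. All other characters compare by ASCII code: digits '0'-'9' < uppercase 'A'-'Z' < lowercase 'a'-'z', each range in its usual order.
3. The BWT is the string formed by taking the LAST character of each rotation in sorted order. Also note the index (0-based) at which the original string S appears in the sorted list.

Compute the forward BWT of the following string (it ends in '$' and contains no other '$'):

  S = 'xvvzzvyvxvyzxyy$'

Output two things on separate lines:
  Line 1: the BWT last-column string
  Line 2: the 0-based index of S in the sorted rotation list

Answer: yxyzxv$vzyvxvzyv
6

Derivation:
All 16 rotations (rotation i = S[i:]+S[:i]):
  rot[0] = xvvzzvyvxvyzxyy$
  rot[1] = vvzzvyvxvyzxyy$x
  rot[2] = vzzvyvxvyzxyy$xv
  rot[3] = zzvyvxvyzxyy$xvv
  rot[4] = zvyvxvyzxyy$xvvz
  rot[5] = vyvxvyzxyy$xvvzz
  rot[6] = yvxvyzxyy$xvvzzv
  rot[7] = vxvyzxyy$xvvzzvy
  rot[8] = xvyzxyy$xvvzzvyv
  rot[9] = vyzxyy$xvvzzvyvx
  rot[10] = yzxyy$xvvzzvyvxv
  rot[11] = zxyy$xvvzzvyvxvy
  rot[12] = xyy$xvvzzvyvxvyz
  rot[13] = yy$xvvzzvyvxvyzx
  rot[14] = y$xvvzzvyvxvyzxy
  rot[15] = $xvvzzvyvxvyzxyy
Sorted (with $ < everything):
  sorted[0] = $xvvzzvyvxvyzxyy  (last char: 'y')
  sorted[1] = vvzzvyvxvyzxyy$x  (last char: 'x')
  sorted[2] = vxvyzxyy$xvvzzvy  (last char: 'y')
  sorted[3] = vyvxvyzxyy$xvvzz  (last char: 'z')
  sorted[4] = vyzxyy$xvvzzvyvx  (last char: 'x')
  sorted[5] = vzzvyvxvyzxyy$xv  (last char: 'v')
  sorted[6] = xvvzzvyvxvyzxyy$  (last char: '$')
  sorted[7] = xvyzxyy$xvvzzvyv  (last char: 'v')
  sorted[8] = xyy$xvvzzvyvxvyz  (last char: 'z')
  sorted[9] = y$xvvzzvyvxvyzxy  (last char: 'y')
  sorted[10] = yvxvyzxyy$xvvzzv  (last char: 'v')
  sorted[11] = yy$xvvzzvyvxvyzx  (last char: 'x')
  sorted[12] = yzxyy$xvvzzvyvxv  (last char: 'v')
  sorted[13] = zvyvxvyzxyy$xvvz  (last char: 'z')
  sorted[14] = zxyy$xvvzzvyvxvy  (last char: 'y')
  sorted[15] = zzvyvxvyzxyy$xvv  (last char: 'v')
Last column: yxyzxv$vzyvxvzyv
Original string S is at sorted index 6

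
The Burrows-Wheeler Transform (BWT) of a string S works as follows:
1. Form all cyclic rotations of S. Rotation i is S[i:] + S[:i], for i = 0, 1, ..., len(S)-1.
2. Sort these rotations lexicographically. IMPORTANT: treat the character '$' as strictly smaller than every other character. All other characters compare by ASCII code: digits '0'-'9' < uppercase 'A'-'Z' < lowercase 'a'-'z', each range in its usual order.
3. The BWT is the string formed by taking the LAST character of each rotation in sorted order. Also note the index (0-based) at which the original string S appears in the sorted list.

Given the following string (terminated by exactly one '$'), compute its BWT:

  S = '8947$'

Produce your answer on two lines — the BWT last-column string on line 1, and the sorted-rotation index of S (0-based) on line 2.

All 5 rotations (rotation i = S[i:]+S[:i]):
  rot[0] = 8947$
  rot[1] = 947$8
  rot[2] = 47$89
  rot[3] = 7$894
  rot[4] = $8947
Sorted (with $ < everything):
  sorted[0] = $8947  (last char: '7')
  sorted[1] = 47$89  (last char: '9')
  sorted[2] = 7$894  (last char: '4')
  sorted[3] = 8947$  (last char: '$')
  sorted[4] = 947$8  (last char: '8')
Last column: 794$8
Original string S is at sorted index 3

Answer: 794$8
3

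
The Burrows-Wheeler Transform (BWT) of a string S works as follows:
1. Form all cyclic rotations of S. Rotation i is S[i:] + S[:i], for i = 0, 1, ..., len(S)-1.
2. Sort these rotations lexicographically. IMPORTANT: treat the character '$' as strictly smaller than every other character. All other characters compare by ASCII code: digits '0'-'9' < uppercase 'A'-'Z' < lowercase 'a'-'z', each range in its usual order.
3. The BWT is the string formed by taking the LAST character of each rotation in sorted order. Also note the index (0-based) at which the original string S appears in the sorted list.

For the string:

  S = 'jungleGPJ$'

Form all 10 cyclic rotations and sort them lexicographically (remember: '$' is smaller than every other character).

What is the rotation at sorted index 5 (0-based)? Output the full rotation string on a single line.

Answer: gleGPJ$jun

Derivation:
All 10 rotations (rotation i = S[i:]+S[:i]):
  rot[0] = jungleGPJ$
  rot[1] = ungleGPJ$j
  rot[2] = ngleGPJ$ju
  rot[3] = gleGPJ$jun
  rot[4] = leGPJ$jung
  rot[5] = eGPJ$jungl
  rot[6] = GPJ$jungle
  rot[7] = PJ$jungleG
  rot[8] = J$jungleGP
  rot[9] = $jungleGPJ
Sorted (with $ < everything):
  sorted[0] = $jungleGPJ
  sorted[1] = GPJ$jungle
  sorted[2] = J$jungleGP
  sorted[3] = PJ$jungleG
  sorted[4] = eGPJ$jungl
  sorted[5] = gleGPJ$jun
  sorted[6] = jungleGPJ$
  sorted[7] = leGPJ$jung
  sorted[8] = ngleGPJ$ju
  sorted[9] = ungleGPJ$j
sorted[5] = gleGPJ$jun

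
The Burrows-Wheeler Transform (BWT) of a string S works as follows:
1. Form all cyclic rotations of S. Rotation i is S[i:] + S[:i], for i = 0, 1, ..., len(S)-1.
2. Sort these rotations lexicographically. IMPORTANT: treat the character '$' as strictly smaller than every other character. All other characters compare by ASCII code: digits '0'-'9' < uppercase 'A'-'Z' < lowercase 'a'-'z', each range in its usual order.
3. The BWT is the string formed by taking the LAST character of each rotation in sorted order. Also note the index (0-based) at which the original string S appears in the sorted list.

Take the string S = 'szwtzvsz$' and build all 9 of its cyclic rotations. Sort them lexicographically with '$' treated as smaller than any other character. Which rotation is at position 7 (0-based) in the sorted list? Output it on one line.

Answer: zvsz$szwt

Derivation:
All 9 rotations (rotation i = S[i:]+S[:i]):
  rot[0] = szwtzvsz$
  rot[1] = zwtzvsz$s
  rot[2] = wtzvsz$sz
  rot[3] = tzvsz$szw
  rot[4] = zvsz$szwt
  rot[5] = vsz$szwtz
  rot[6] = sz$szwtzv
  rot[7] = z$szwtzvs
  rot[8] = $szwtzvsz
Sorted (with $ < everything):
  sorted[0] = $szwtzvsz
  sorted[1] = sz$szwtzv
  sorted[2] = szwtzvsz$
  sorted[3] = tzvsz$szw
  sorted[4] = vsz$szwtz
  sorted[5] = wtzvsz$sz
  sorted[6] = z$szwtzvs
  sorted[7] = zvsz$szwt
  sorted[8] = zwtzvsz$s
sorted[7] = zvsz$szwt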